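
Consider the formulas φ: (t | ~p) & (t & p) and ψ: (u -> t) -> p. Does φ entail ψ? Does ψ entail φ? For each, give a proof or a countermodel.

(→) Assume the antecedent. If t is true, the antecedent forces (t = T, u = F, p = T) or (t = T, u = T, p = T), and (u -> t) -> p holds there. If t is false, the antecedent cannot hold. Either way (u -> t) -> p holds.

(←) This fails. Under t = F, u = T, p = F, the left side is false but the right side is true.

Only the forward direction holds.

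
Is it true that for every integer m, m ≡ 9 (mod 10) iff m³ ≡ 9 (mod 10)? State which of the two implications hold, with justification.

(⇐) For the converse, argue contrapositively. If m ≢ 9 (mod 10), then m is congruent to one of 0, 1, 2, 3, 4, 5, 6, 7, 8 modulo 10, and these give m³ ≡ 0, 1, 8, 7, 4, 5, 6, 3, 2 respectively — never 9.

(⇒) Suppose m ≡ 9 (mod 10). Write m = 10j + 9. Then (10j + 9)³ = 1000j³ + 2700j² + 2430j + 729 = 10(100j³ + 270j² + 243j + 72) + 9, so m³ ≡ 9 (mod 10).

Equivalent; both directions hold.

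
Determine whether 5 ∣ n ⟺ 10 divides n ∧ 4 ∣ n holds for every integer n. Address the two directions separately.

Only the reverse direction holds.

(→) This fails: take n = 5. Certainly 5 ∣ 5, but 10 ∤ 5.

(←) Suppose 10 ∣ n and 4 ∣ n. Any common multiple of 10 and 4 is a multiple of their lcm; here lcm(10, 4) = 10·4/gcd(10, 4) = 40/2 = 20, so 20 ∣ n. Since 5 ∣ 20, it follows that 5 ∣ n.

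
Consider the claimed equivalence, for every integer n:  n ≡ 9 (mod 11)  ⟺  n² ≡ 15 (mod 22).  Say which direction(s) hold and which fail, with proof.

(⇒) This fails: take n = 20. Then 20 ≡ 9 (mod 11), but 20² = 400 ≡ 4 (mod 22), not 15.

(⇐) This fails: take n = 13. Then 13² = 169 ≡ 15 (mod 22), yet 13 ≡ 2 (mod 11), not 9.

(⇒) fails and (⇐) fails.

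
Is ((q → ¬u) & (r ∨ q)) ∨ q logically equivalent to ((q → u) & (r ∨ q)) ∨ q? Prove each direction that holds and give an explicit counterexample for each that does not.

(←) Assume the antecedent. If r is true, ((q → ¬u) & (r ∨ q)) ∨ q reduces to true regardless of the other variables. If r is false, the antecedent forces (r = F, u = F, q = T) or (r = F, u = T, q = T), and ((q → ¬u) & (r ∨ q)) ∨ q holds there. Either way ((q → ¬u) & (r ∨ q)) ∨ q holds.

(→) Assume the antecedent. If r is true, ((q → u) & (r ∨ q)) ∨ q reduces to true regardless of the other variables. If r is false, the antecedent forces (r = F, u = F, q = T) or (r = F, u = T, q = T), and ((q → u) & (r ∨ q)) ∨ q holds there. Either way ((q → u) & (r ∨ q)) ∨ q holds.

Equivalent; both directions hold.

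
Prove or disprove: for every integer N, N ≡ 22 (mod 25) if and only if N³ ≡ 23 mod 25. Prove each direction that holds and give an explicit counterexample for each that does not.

The biconditional holds.

(⟹) Suppose N ≡ 22 (mod 25). Write N = 25j + 22. Then (25j + 22)³ = 15625j³ + 41250j² + 36300j + 10648 = 25(625j³ + 1650j² + 1452j + 425) + 23, so N³ ≡ 23 (mod 25).

(⟸) Conversely, suppose N³ ≡ 23 (mod 25). The only residue r in {0, …, 24} with r³ ≡ 23 (mod 25) is r = 22, so N ≡ 22 (mod 25).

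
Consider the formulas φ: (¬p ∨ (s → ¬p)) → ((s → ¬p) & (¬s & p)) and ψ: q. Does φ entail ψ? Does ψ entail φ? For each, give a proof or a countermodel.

Both directions fail.

(→) This fails. Under q = F, s = F, p = T, the left side is true but the right side is false.

(←) This fails. Under q = T, s = F, p = F, the left side is false but the right side is true.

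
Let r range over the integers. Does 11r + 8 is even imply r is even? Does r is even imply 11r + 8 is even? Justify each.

(→) Suppose 11r + 8 is even. Since 11 is odd, 11r and r have the same parity, so 11r + 8 ≡ r + 8 (mod 2). As 8 is even, 11r + 8 is even exactly when r is even. Thus r is even.

(←) Conversely, suppose r is even; write r = 2j. Then 11r + 8 = 11·(2j) + 8 = 2·11j + 8, which is even.

The biconditional holds.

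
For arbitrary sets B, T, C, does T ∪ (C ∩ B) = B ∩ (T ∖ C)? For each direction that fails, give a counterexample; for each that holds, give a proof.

(⊆) This inclusion fails. Take B = ∅, T = {1}, C = ∅; then 1 ∈ T ∪ (C ∩ B) but 1 ∉ B ∩ (T ∖ C).

(⊇) Let x ∈ B ∩ (T ∖ C). Then x ∈ B ∩ T and x ∉ C, from which x ∈ T ∪ (C ∩ B).

(⊆) fails; (⊇) holds.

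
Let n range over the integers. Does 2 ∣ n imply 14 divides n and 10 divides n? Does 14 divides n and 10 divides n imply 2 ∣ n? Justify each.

Only the reverse direction holds.

(⇒) This fails: take n = 2. Certainly 2 ∣ 2, but 14 ∤ 2.

(⇐) Suppose 14 ∣ n and 10 ∣ n. Any common multiple of 14 and 10 is a multiple of their lcm; here lcm(14, 10) = 14·10/gcd(14, 10) = 140/2 = 70, so 70 ∣ n. Since 2 ∣ 70, it follows that 2 ∣ n.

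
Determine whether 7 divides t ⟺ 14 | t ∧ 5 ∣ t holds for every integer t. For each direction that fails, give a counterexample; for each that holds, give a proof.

(→) This fails: take t = 7. Certainly 7 ∣ 7, but 14 ∤ 7.

(←) Suppose 14 ∣ t and 5 ∣ t. Any common multiple of 14 and 5 is a multiple of their lcm; here gcd(14, 5) = 1, so lcm(14, 5) = 14·5 = 70, so 70 ∣ t. Since 7 ∣ 70, it follows that 7 ∣ t.

Not equivalent: only (⇐) holds.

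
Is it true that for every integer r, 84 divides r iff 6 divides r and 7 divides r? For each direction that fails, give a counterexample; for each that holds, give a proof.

The forward direction holds; the converse fails.

(⟹) If 84 ∣ r, write r = 84q. Since 84 = 14·6, r = 6·(14q), so 6 ∣ r; and since 84 = 12·7, r = 7·(12q), so 7 ∣ r.

(⟸) This fails: take r = 42. Both 6 ∣ 42 and 7 ∣ 42, yet 42 is not a multiple of 84 (since 42 = 0·84 + 42), so 84 ∤ 42.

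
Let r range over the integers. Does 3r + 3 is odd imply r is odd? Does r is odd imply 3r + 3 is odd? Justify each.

(⟹) This fails: r = 4 gives 3r + 3 = 15, which is odd, but 4 is even, not odd.

(⟸) This also fails: r = 7 is odd, but 3r + 3 = 24 is even, not odd.

Neither implication holds.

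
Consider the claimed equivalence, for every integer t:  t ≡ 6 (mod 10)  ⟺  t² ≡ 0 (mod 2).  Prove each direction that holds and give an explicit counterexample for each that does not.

(⟹) Suppose t ≡ 6 (mod 10). Then t² ≡ 6² = 36 (mod 10), and since 2 ∣ 10, also t² ≡ 0 (mod 2).

(⟸) This fails: take t = 0. Then 0² = 0 ≡ 0 (mod 2), yet 0 ≡ 0 (mod 10), not 6.

Only the forward implication holds.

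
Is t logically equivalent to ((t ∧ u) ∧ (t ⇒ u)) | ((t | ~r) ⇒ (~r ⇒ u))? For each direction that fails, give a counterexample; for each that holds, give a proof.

(⇒) fails and (⇐) fails.

Forward direction. This fails. Under r = F, u = F, t = T, the left side is true but the right side is false.

Converse. This fails. Under r = T, u = F, t = F, the left side is false but the right side is true.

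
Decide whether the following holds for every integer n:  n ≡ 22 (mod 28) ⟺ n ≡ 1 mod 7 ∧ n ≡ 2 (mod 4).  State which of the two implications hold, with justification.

Equivalent; both directions hold.

(←) If n ≡ 1 (mod 7) and n ≡ 2 (mod 4), then by the Chinese remainder theorem n ≡ 22 (mod 28). This is exactly n ≡ 22 (mod 28).

(→) Suppose n ≡ 22 (mod 28); write n = 28j + 22. Since 7 ∣ 28, reducing mod 7 gives n ≡ 22 ≡ 1 (mod 7); since 4 ∣ 28, reducing mod 4 gives n ≡ 22 ≡ 2 (mod 4).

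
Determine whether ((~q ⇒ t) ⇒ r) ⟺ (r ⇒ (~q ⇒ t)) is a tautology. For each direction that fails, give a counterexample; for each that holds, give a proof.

Both directions fail.

Forward direction. This fails. Under r = T, q = F, t = F, the left side is true but the right side is false.

Converse. This fails. Under r = F, q = T, t = F, the left side is false but the right side is true.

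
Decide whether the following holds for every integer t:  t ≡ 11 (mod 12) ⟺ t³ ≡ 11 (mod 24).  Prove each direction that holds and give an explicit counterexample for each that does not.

(⟹) This fails: take t = 23. Then 23 ≡ 11 (mod 12), but 23³ = 12167 ≡ 23 (mod 24), not 11.

(⟸) Conversely, the residues r modulo 24 with r³ ≡ 11 (mod 24) are exactly {11}, and each is ≡ 11 (mod 12).

(⇒) fails; (⇐) holds.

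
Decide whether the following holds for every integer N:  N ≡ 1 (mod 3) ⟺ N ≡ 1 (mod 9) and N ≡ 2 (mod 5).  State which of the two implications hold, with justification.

(⟹) This fails: N = 1 gives 1 ≡ 1 (mod 3) but 1 ≡ 1 (mod 5), so the conjunction on the right does not hold.

(⟸) Conversely, if N ≡ 1 (mod 9) and N ≡ 2 (mod 5), then by the Chinese remainder theorem N ≡ 37 (mod 45). Since 37 ≡ 1 (mod 3) and 3 ∣ 45, we get N ≡ 1 (mod 3).

Only the reverse direction holds.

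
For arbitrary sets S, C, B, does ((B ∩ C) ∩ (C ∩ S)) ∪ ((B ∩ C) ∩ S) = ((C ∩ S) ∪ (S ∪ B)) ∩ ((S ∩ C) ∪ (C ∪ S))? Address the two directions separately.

(⊇) This inclusion fails. Take S = {1}, C = ∅, B = ∅; then 1 ∈ ((C ∩ S) ∪ (S ∪ B)) ∩ ((S ∩ C) ∪ (C ∪ S)) but 1 ∉ ((B ∩ C) ∩ (C ∩ S)) ∪ ((B ∩ C) ∩ S).

(⊆) Let x ∈ ((B ∩ C) ∩ (C ∩ S)) ∪ ((B ∩ C) ∩ S). Then x ∈ S ∩ C ∩ B, from which x ∈ ((C ∩ S) ∪ (S ∪ B)) ∩ ((S ∩ C) ∪ (C ∪ S)).

(⊆) holds; (⊇) fails.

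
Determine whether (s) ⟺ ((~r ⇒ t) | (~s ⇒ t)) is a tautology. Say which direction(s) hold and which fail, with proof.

[⇒] Assume the antecedent. If t is true, (~r ⇒ t) | (~s ⇒ t) reduces to true regardless of the other variables. If t is false, the antecedent forces (t = F, r = F, s = T) or (t = F, r = T, s = T), and (~r ⇒ t) | (~s ⇒ t) holds there. Either way (~r ⇒ t) | (~s ⇒ t) holds.

[⇐] This fails. Under t = T, r = F, s = F, the left side is false but the right side is true.

The forward direction holds; the converse fails.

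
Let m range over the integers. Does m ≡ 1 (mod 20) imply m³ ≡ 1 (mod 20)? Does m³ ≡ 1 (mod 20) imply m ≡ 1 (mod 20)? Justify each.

[⇐] Suppose m³ ≡ 1 (mod 20). The only residue r in {0, …, 19} with r³ ≡ 1 (mod 20) is r = 1, so m ≡ 1 (mod 20).

[⇒] Suppose m ≡ 1 (mod 20). Write m = 20j + 1. Then (20j + 1)³ = 8000j³ + 1200j² + 60j + 1 = 20(400j³ + 60j² + 3j) + 1, so m³ ≡ 1 (mod 20).

Both implications hold.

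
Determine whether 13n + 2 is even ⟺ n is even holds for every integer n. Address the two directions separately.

(⇐) Suppose n is even; write n = 2j. Then 13n + 2 = 13·(2j) + 2 = 2·13j + 2, which is even.

(⇒) Suppose 13n + 2 is even. Since 13 is odd, 13n and n have the same parity, so 13n + 2 ≡ n + 2 (mod 2). As 2 is even, 13n + 2 is even exactly when n is even. Thus n is even.

Both implications hold.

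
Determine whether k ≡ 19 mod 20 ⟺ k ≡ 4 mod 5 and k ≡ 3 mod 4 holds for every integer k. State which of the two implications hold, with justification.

Equivalent; both directions hold.

(⇒) Suppose k ≡ 19 (mod 20); write k = 20j + 19. Since 5 ∣ 20, reducing mod 5 gives k ≡ 19 ≡ 4 (mod 5); since 4 ∣ 20, reducing mod 4 gives k ≡ 19 ≡ 3 (mod 4).

(⇐) Conversely, if k ≡ 4 (mod 5) and k ≡ 3 (mod 4), then by the Chinese remainder theorem k ≡ 19 (mod 20). This is exactly k ≡ 19 (mod 20).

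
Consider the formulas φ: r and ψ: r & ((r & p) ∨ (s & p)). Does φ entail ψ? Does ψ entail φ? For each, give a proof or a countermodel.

(→) This fails. Under p = F, r = T, s = F, the left side is true but the right side is false.

(←) Assume the antecedent. If p is true, the antecedent forces (p = T, r = T, s = F) or (p = T, r = T, s = T), and r holds there. If p is false, the antecedent cannot hold. Either way r holds.

Not equivalent: only (⇐) holds.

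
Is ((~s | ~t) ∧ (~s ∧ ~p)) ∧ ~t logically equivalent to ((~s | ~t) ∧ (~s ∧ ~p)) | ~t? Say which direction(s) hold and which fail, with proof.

(→) Assume the antecedent. If p is true, the antecedent cannot hold. If p is false, the antecedent forces (p = F, s = F, t = F), and ((~s | ~t) ∧ (~s ∧ ~p)) | ~t holds there. Either way ((~s | ~t) ∧ (~s ∧ ~p)) | ~t holds.

(←) This fails. Under p = T, s = F, t = F, the left side is false but the right side is true.

(⇒) holds; (⇐) fails.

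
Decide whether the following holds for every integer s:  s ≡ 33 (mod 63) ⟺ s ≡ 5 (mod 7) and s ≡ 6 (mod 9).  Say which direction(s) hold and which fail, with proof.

(⟹) Suppose s ≡ 33 (mod 63); write s = 63j + 33. Since 7 ∣ 63, reducing mod 7 gives s ≡ 33 ≡ 5 (mod 7); since 9 ∣ 63, reducing mod 9 gives s ≡ 33 ≡ 6 (mod 9).

(⟸) Conversely, if s ≡ 5 (mod 7) and s ≡ 6 (mod 9), then by the Chinese remainder theorem s ≡ 33 (mod 63). This is exactly s ≡ 33 (mod 63).

The biconditional holds.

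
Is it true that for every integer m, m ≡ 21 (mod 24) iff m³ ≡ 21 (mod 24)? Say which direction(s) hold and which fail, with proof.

(⇒) Suppose m ≡ 21 (mod 24). Write m = 24j + 21. Then (24j + 21)³ = 13824j³ + 36288j² + 31752j + 9261 = 24(576j³ + 1512j² + 1323j + 385) + 21, so m³ ≡ 21 (mod 24).

(⇐) Conversely, suppose m³ ≡ 21 (mod 24). The only residue r in {0, …, 23} with r³ ≡ 21 (mod 24) is r = 21, so m ≡ 21 (mod 24).

Both implications hold.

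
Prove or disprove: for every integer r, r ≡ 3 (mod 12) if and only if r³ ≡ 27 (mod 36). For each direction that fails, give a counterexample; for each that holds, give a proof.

(⟸) The residues r modulo 36 with r³ ≡ 27 (mod 36) are exactly {3, 15, 27}, and each is ≡ 3 (mod 12).

(⟹) Suppose r ≡ 3 (mod 12). Working modulo 36, r ∈ {3, 15, 27}; for each such r, r³ ≡ 27 (mod 36).

Both directions hold.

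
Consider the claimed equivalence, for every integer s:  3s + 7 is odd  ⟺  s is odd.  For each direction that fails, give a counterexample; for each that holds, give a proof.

[⇒] This fails: s = 0 gives 3s + 7 = 7, which is odd, but 0 is even, not odd.

[⇐] This also fails: s = 5 is odd, but 3s + 7 = 22 is even, not odd.

Neither direction holds.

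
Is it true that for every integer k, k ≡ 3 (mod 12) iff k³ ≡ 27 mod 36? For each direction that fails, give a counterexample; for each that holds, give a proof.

Forward direction. Suppose k ≡ 3 (mod 12). Working modulo 36, k ∈ {3, 15, 27}; for each such r, r³ ≡ 27 (mod 36).

Converse. The residues r modulo 36 with r³ ≡ 27 (mod 36) are exactly {3, 15, 27}, and each is ≡ 3 (mod 12).

Both directions hold; the statement is true.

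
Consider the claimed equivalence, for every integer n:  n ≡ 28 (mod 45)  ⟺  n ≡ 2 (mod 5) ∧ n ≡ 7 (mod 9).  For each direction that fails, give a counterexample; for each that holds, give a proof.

[⇒] This fails: n = 28 gives 28 ≡ 28 (mod 45) but 28 ≡ 3 (mod 5), so the conjunction on the right does not hold.

[⇐] This fails: n = 7 satisfies both congruences on the right (7 ≡ 2 mod 5 and 7 ≡ 7 mod 9) yet 7 ≡ 7 (mod 45), not 28.

(⇒) fails and (⇐) fails.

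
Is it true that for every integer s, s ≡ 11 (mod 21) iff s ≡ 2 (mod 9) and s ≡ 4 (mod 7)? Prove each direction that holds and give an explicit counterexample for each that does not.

(⇒) fails; (⇐) holds.

[⇒] This fails: s = 32 gives 32 ≡ 11 (mod 21) but 32 ≡ 5 (mod 9), so the conjunction on the right does not hold.

[⇐] Conversely, if s ≡ 2 (mod 9) and s ≡ 4 (mod 7), then by the Chinese remainder theorem s ≡ 11 (mod 63). Since 11 ≡ 11 (mod 21) and 21 ∣ 63, we get s ≡ 11 (mod 21).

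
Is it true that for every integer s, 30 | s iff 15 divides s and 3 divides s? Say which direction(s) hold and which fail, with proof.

(⇒) holds; (⇐) fails.

[⇒] If 30 ∣ s, write s = 30q. Since 30 = 2·15, s = 15·(2q), so 15 ∣ s; and since 30 = 10·3, s = 3·(10q), so 3 ∣ s.

[⇐] This fails: take s = 15. Both 15 ∣ 15 and 3 ∣ 15, yet 15 is not a multiple of 30 (since 15 = 0·30 + 15), so 30 ∤ 15.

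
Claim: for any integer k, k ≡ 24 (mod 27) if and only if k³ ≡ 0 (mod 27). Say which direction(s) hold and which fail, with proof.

Forward direction. Suppose k ≡ 24 (mod 27). Write k = 27j + 24. Then (27j + 24)³ = 19683j³ + 52488j² + 46656j + 13824 = 27(729j³ + 1944j² + 1728j + 512) + 0, so k³ ≡ 0 (mod 27).

Converse. This fails: take k = 0. Then 0³ = 0 ≡ 0 (mod 27), yet 0 ≡ 0 (mod 27), not 24.

(⇒) holds; (⇐) fails.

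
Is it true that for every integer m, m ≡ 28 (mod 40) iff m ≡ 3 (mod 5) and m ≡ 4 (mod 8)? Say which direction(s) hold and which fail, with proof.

Both implications hold.

Converse. If m ≡ 3 (mod 5) and m ≡ 4 (mod 8), then by the Chinese remainder theorem m ≡ 28 (mod 40). This is exactly m ≡ 28 (mod 40).

Forward direction. Suppose m ≡ 28 (mod 40); write m = 40j + 28. Since 5 ∣ 40, reducing mod 5 gives m ≡ 28 ≡ 3 (mod 5); since 8 ∣ 40, reducing mod 8 gives m ≡ 28 ≡ 4 (mod 8).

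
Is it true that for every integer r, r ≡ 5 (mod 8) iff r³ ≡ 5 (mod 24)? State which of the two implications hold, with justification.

Not equivalent: only (⇐) holds.

[⇐] The residues r modulo 24 with r³ ≡ 5 (mod 24) are exactly {5}, and each is ≡ 5 (mod 8).

[⇒] This fails: take r = 13. Then 13 ≡ 5 (mod 8), but 13³ = 2197 ≡ 13 (mod 24), not 5.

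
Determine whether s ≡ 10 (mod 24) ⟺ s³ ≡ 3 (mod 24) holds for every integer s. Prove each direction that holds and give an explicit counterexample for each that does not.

Neither direction holds.

(→) This fails: take s = 10. Then 10 ≡ 10 (mod 24), but 10³ = 1000 ≡ 16 (mod 24), not 3.

(←) This fails: take s = 3. Then 3³ = 27 ≡ 3 (mod 24), yet 3 ≡ 3 (mod 24), not 10.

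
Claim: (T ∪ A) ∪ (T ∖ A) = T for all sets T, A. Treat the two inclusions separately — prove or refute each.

The sets are not equal: only the reverse inclusion holds.

(⟹) This inclusion fails. Take T = ∅, A = {1}; then 1 ∈ (T ∪ A) ∪ (T ∖ A) but 1 ∉ T.

(⟸) Let x ∈ T. Then either x ∈ T and x ∉ A; or x ∈ T ∩ A. In each case x ∈ (T ∪ A) ∪ (T ∖ A), so T ⊆ (T ∪ A) ∪ (T ∖ A).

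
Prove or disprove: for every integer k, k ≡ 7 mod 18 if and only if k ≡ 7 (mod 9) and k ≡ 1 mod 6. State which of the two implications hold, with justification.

(⟸) If k ≡ 7 (mod 9) and k ≡ 1 (mod 6), then by the Chinese remainder theorem k ≡ 7 (mod 18). This is exactly k ≡ 7 (mod 18).

(⟹) Suppose k ≡ 7 (mod 18); write k = 18j + 7. Since 9 ∣ 18, reducing mod 9 gives k ≡ 7 (mod 9); since 6 ∣ 18, reducing mod 6 gives k ≡ 7 ≡ 1 (mod 6).

Both directions hold.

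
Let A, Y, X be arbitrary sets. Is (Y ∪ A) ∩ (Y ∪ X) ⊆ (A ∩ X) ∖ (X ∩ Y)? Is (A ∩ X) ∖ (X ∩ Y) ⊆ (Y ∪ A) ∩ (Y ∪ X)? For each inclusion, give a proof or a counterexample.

Only the reverse inclusion holds.

(⟸) Let x ∈ (A ∩ X) ∖ (X ∩ Y). Then x ∈ A ∩ X and x ∉ Y, from which x ∈ (Y ∪ A) ∩ (Y ∪ X).

(⟹) This inclusion fails. Take A = ∅, Y = {1}, X = ∅; then 1 ∈ (Y ∪ A) ∩ (Y ∪ X) but 1 ∉ (A ∩ X) ∖ (X ∩ Y).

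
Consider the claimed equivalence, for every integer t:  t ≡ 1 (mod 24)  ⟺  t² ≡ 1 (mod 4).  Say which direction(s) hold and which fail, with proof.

[⇐] This fails: take t = 3. Then 3² = 9 ≡ 1 (mod 4), yet 3 ≡ 3 (mod 24), not 1.

[⇒] Suppose t ≡ 1 (mod 24). Then t² ≡ 1² = 1 (mod 24), and since 4 ∣ 24, also t² ≡ 1 (mod 4).

Only the forward implication holds.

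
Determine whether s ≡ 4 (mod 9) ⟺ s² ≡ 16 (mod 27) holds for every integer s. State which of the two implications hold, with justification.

Both directions fail.

(⇒) This fails: take s = 13. Then 13 ≡ 4 (mod 9), but 13² = 169 ≡ 7 (mod 27), not 16.

(⇐) This fails: take s = 23. Then 23² = 529 ≡ 16 (mod 27), yet 23 ≡ 5 (mod 9), not 4.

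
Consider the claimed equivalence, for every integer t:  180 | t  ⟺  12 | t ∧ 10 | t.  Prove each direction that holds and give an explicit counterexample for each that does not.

The forward direction holds; the converse fails.

[⇒] If 180 ∣ t, write t = 180q. Since 180 = 15·12, t = 12·(15q), so 12 ∣ t; and since 180 = 18·10, t = 10·(18q), so 10 ∣ t.

[⇐] This fails: take t = 60. Both 12 ∣ 60 and 10 ∣ 60, yet 60 is not a multiple of 180 (since 60 = 0·180 + 60), so 180 ∤ 60.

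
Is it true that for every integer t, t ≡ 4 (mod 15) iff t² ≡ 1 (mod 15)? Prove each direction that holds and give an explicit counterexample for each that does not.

Not equivalent: only (⇒) holds.

(⟹) Suppose t ≡ 4 (mod 15). Write t = 15j + 4. Then (15j + 4)² = 225j² + 120j + 16 = 15(15j² + 8j + 1) + 1, so t² ≡ 1 (mod 15).

(⟸) This fails: take t = 1. Then 1² = 1 ≡ 1 (mod 15), yet 1 ≡ 1 (mod 15), not 4.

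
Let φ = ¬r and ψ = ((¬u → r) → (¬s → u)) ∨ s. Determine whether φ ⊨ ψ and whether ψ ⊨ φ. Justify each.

(→) Assume the antecedent. If r is true, the antecedent cannot hold. If r is false, ((¬u → r) → (¬s → u)) ∨ s reduces to true regardless of the other variables. Either way ((¬u → r) → (¬s → u)) ∨ s holds.

(←) This fails. Under r = T, s = T, u = F, the left side is false but the right side is true.

Only the forward implication holds.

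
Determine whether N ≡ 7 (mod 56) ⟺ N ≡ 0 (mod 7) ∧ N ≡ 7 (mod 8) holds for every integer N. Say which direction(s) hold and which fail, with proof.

Both directions hold.

(→) Suppose N ≡ 7 (mod 56); write N = 56j + 7. Since 7 ∣ 56, reducing mod 7 gives N ≡ 7 ≡ 0 (mod 7); since 8 ∣ 56, reducing mod 8 gives N ≡ 7 (mod 8).

(←) Conversely, if N ≡ 0 (mod 7) and N ≡ 7 (mod 8), then by the Chinese remainder theorem N ≡ 7 (mod 56). This is exactly N ≡ 7 (mod 56).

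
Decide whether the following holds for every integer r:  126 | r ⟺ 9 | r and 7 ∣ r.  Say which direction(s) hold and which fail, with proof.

The forward direction holds; the converse fails.

Converse. This fails: take r = 63. Both 9 ∣ 63 and 7 ∣ 63, yet 63 is not a multiple of 126 (since 63 = 0·126 + 63), so 126 ∤ 63.

Forward direction. If 126 ∣ r, write r = 126q. Since 126 = 14·9, r = 9·(14q), so 9 ∣ r; and since 126 = 18·7, r = 7·(18q), so 7 ∣ r.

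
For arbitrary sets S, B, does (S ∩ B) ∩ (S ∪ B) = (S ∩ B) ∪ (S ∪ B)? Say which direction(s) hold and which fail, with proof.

Only the forward inclusion holds.

(⊇) This inclusion fails. Take S = {1}, B = ∅; then 1 ∈ (S ∩ B) ∪ (S ∪ B) but 1 ∉ (S ∩ B) ∩ (S ∪ B).

(⊆) Let x ∈ (S ∩ B) ∩ (S ∪ B). Then x ∈ S ∩ B, from which x ∈ (S ∩ B) ∪ (S ∪ B).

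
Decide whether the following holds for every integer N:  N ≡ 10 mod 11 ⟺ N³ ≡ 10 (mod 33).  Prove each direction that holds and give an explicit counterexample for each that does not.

[⇐] The residues r modulo 33 with r³ ≡ 10 (mod 33) are exactly {10}, and each is ≡ 10 (mod 11).

[⇒] This fails: take N = 21. Then 21 ≡ 10 (mod 11), but 21³ = 9261 ≡ 21 (mod 33), not 10.

Not equivalent: only (⇐) holds.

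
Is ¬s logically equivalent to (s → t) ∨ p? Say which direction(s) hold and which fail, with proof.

(⇒) holds; (⇐) fails.

Forward direction. Assume the antecedent. If p is true, (s → t) ∨ p reduces to true regardless of the other variables. If p is false, the antecedent forces (p = F, s = F, t = F) or (p = F, s = F, t = T), and (s → t) ∨ p holds there. Either way (s → t) ∨ p holds.

Converse. This fails. Under p = T, s = T, t = F, the left side is false but the right side is true.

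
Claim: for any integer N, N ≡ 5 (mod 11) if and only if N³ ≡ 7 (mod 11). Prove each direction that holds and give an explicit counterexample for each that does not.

Forward direction. This fails: take N = 5. Then 5 ≡ 5 (mod 11), but 5³ = 125 ≡ 4 (mod 11), not 7.

Converse. This fails: take N = 6. Then 6³ = 216 ≡ 7 (mod 11), yet 6 ≡ 6 (mod 11), not 5.

Neither direction holds.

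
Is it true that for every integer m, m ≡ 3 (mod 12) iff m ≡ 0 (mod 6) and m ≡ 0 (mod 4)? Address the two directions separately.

Neither implication holds.

(⟹) This fails: m = 3 gives 3 ≡ 3 (mod 12) but 3 ≡ 3 (mod 6), so the conjunction on the right does not hold.

(⟸) This fails: m = 0 satisfies both congruences on the right (0 ≡ 0 mod 6 and 0 ≡ 0 mod 4) yet 0 ≡ 0 (mod 12), not 3.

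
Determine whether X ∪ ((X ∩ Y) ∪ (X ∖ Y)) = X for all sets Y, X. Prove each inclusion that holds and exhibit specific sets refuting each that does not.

Both inclusions hold; the sets are equal.

Reverse inclusion. Let x ∈ X. Then either x ∈ X and x ∉ Y; or x ∈ Y ∩ X. In each case x ∈ X ∪ ((X ∩ Y) ∪ (X ∖ Y)), so X ⊆ X ∪ ((X ∩ Y) ∪ (X ∖ Y)).

Forward inclusion. Let x ∈ X ∪ ((X ∩ Y) ∪ (X ∖ Y)). Then either x ∈ X and x ∉ Y; or x ∈ Y ∩ X. In each case x ∈ X, so X ∪ ((X ∩ Y) ∪ (X ∖ Y)) ⊆ X.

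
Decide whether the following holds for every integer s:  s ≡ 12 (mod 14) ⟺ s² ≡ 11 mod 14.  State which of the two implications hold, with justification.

(⇒) This fails: take s = 12. Then 12 ≡ 12 (mod 14), but 12² = 144 ≡ 4 (mod 14), not 11.

(⇐) This fails: take s = 5. Then 5² = 25 ≡ 11 (mod 14), yet 5 ≡ 5 (mod 14), not 12.

Both directions fail.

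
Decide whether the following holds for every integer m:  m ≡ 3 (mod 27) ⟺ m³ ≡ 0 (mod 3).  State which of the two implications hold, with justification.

The forward direction holds; the converse fails.

(⟹) Suppose m ≡ 3 (mod 27). Then m³ ≡ 3³ = 27 (mod 27), and since 3 ∣ 27, also m³ ≡ 0 (mod 3).

(⟸) This fails: take m = 0. Then 0³ = 0 ≡ 0 (mod 3), yet 0 ≡ 0 (mod 27), not 3.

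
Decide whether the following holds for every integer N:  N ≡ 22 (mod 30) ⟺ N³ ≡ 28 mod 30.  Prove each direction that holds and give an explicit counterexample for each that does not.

(→) Suppose N ≡ 22 (mod 30). Write N = 30j + 22. Then (30j + 22)³ = 27000j³ + 59400j² + 43560j + 10648 = 30(900j³ + 1980j² + 1452j + 354) + 28, so N³ ≡ 28 (mod 30).

(←) Conversely, suppose N³ ≡ 28 (mod 30). The only residue r in {0, …, 29} with r³ ≡ 28 (mod 30) is r = 22, so N ≡ 22 (mod 30).

Both directions hold.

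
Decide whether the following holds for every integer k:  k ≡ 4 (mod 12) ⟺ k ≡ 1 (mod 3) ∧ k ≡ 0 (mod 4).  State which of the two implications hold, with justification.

[⇒] Suppose k ≡ 4 (mod 12); write k = 12j + 4. Since 3 ∣ 12, reducing mod 3 gives k ≡ 4 ≡ 1 (mod 3); since 4 ∣ 12, reducing mod 4 gives k ≡ 4 ≡ 0 (mod 4).

[⇐] Conversely, if k ≡ 1 (mod 3) and k ≡ 0 (mod 4), then by the Chinese remainder theorem k ≡ 4 (mod 12). This is exactly k ≡ 4 (mod 12).

Both directions hold.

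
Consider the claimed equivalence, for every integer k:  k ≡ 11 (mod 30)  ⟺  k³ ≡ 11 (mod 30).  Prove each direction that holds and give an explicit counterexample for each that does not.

(→) Suppose k ≡ 11 (mod 30). Write k = 30j + 11. Then (30j + 11)³ = 27000j³ + 29700j² + 10890j + 1331 = 30(900j³ + 990j² + 363j + 44) + 11, so k³ ≡ 11 (mod 30).

(←) Conversely, suppose k³ ≡ 11 (mod 30). The only residue r in {0, …, 29} with r³ ≡ 11 (mod 30) is r = 11, so k ≡ 11 (mod 30).

The biconditional holds.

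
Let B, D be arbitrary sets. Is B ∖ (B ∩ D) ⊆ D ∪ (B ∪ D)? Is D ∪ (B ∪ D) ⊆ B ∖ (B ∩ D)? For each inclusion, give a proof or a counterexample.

(⊆) holds; (⊇) fails.

(⟹) Let x ∈ B ∖ (B ∩ D). Then x ∈ B and x ∉ D, from which x ∈ D ∪ (B ∪ D).

(⟸) This inclusion fails. Take B = ∅, D = {1}; then 1 ∈ D ∪ (B ∪ D) but 1 ∉ B ∖ (B ∩ D).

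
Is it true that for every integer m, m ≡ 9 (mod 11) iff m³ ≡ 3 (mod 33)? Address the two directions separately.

(⟹) This fails: take m = 20. Then 20 ≡ 9 (mod 11), but 20³ = 8000 ≡ 14 (mod 33), not 3.

(⟸) Conversely, the residues r modulo 33 with r³ ≡ 3 (mod 33) are exactly {9}, and each is ≡ 9 (mod 11).

(⇒) fails; (⇐) holds.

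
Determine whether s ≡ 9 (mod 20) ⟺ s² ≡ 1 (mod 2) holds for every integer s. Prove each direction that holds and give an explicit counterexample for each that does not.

(→) Suppose s ≡ 9 (mod 20). Then s² ≡ 9² = 81 (mod 20), and since 2 ∣ 20, also s² ≡ 1 (mod 2).

(←) This fails: take s = 1. Then 1² = 1 ≡ 1 (mod 2), yet 1 ≡ 1 (mod 20), not 9.

Not equivalent: only (⇒) holds.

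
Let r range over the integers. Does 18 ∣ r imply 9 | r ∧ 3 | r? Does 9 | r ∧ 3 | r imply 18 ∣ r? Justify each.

Not equivalent: only (⇒) holds.

(⟸) This fails: take r = 9. Both 9 ∣ 9 and 3 ∣ 9, yet 9 is not a multiple of 18 (since 9 = 0·18 + 9), so 18 ∤ 9.

(⟹) If 18 ∣ r, write r = 18q. Since 18 = 2·9, r = 9·(2q), so 9 ∣ r; and since 18 = 6·3, r = 3·(6q), so 3 ∣ r.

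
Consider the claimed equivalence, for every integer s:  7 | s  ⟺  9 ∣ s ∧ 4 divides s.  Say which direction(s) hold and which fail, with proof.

Neither implication holds.

(⟹) This fails: take s = 7. Certainly 7 ∣ 7, but 9 ∤ 7.

(⟸) This fails: take s = 36. Both 9 ∣ 36 and 4 ∣ 36, yet 36 is not a multiple of 7 (since 36 = 5·7 + 1), so 7 ∤ 36.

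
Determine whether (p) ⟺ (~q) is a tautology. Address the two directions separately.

Neither implication holds.

(→) This fails. Under q = T, p = T, the left side is true but the right side is false.

(←) This fails. Under q = F, p = F, the left side is false but the right side is true.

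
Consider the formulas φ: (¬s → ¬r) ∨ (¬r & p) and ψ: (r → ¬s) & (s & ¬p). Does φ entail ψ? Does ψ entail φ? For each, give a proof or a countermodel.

(⇒) fails; (⇐) holds.

[⇒] This fails. Under s = F, p = F, r = F, the left side is true but the right side is false.

[⇐] Assume the antecedent. If s is true, (¬s → ¬r) ∨ (¬r & p) reduces to true regardless of the other variables. If s is false, the antecedent cannot hold. Either way (¬s → ¬r) ∨ (¬r & p) holds.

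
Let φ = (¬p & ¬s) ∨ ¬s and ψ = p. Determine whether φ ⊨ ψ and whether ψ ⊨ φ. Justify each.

Both directions fail.

Forward direction. This fails. Under s = F, p = F, the left side is true but the right side is false.

Converse. This fails. Under s = T, p = T, the left side is false but the right side is true.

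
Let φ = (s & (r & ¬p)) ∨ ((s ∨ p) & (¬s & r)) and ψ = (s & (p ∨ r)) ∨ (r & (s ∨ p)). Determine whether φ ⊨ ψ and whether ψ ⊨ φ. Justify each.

Converse. This fails. Under r = F, s = T, p = T, the left side is false but the right side is true.

Forward direction. Assume the antecedent. If r is true, the antecedent forces (r = T, s = T, p = F) or (r = T, s = F, p = T), and (s & (p ∨ r)) ∨ (r & (s ∨ p)) holds there. If r is false, the antecedent cannot hold. Either way (s & (p ∨ r)) ∨ (r & (s ∨ p)) holds.

(⇒) holds; (⇐) fails.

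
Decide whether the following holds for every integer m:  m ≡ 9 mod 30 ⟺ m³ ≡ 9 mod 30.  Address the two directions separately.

[⇐] Suppose m³ ≡ 9 (mod 30). The only residue r in {0, …, 29} with r³ ≡ 9 (mod 30) is r = 9, so m ≡ 9 (mod 30).

[⇒] Suppose m ≡ 9 mod 30. Write m = 30j + 9. Then (30j + 9)³ = 27000j³ + 24300j² + 7290j + 729 = 30(900j³ + 810j² + 243j + 24) + 9, so m³ ≡ 9 (mod 30).

Both implications hold.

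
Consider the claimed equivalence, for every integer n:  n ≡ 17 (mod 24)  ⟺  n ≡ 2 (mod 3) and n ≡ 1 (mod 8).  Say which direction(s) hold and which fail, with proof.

Forward direction. Suppose n ≡ 17 (mod 24); write n = 24j + 17. Since 3 ∣ 24, reducing mod 3 gives n ≡ 17 ≡ 2 (mod 3); since 8 ∣ 24, reducing mod 8 gives n ≡ 17 ≡ 1 (mod 8).

Converse. If n ≡ 2 (mod 3) and n ≡ 1 (mod 8), then by the Chinese remainder theorem n ≡ 17 (mod 24). This is exactly n ≡ 17 (mod 24).

Both directions hold.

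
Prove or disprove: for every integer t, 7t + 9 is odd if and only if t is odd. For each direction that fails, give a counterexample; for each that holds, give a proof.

(⇒) This fails: t = 4 gives 7t + 9 = 37, which is odd, but 4 is even, not odd.

(⇐) This also fails: t = 1 is odd, but 7t + 9 = 16 is even, not odd.

Neither implication holds.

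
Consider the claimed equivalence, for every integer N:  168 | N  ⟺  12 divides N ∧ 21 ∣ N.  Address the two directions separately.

Only the forward direction holds.

Forward direction. If 168 ∣ N, write N = 168q. Since 168 = 14·12, N = 12·(14q), so 12 ∣ N; and since 168 = 8·21, N = 21·(8q), so 21 ∣ N.

Converse. This fails: take N = 84. Both 12 ∣ 84 and 21 ∣ 84, yet 84 is not a multiple of 168 (since 84 = 0·168 + 84), so 168 ∤ 84.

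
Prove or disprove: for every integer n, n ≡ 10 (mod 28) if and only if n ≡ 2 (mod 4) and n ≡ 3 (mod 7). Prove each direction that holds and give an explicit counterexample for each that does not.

(⇐) If n ≡ 2 (mod 4) and n ≡ 3 (mod 7), then by the Chinese remainder theorem n ≡ 10 (mod 28). This is exactly n ≡ 10 (mod 28).

(⇒) Suppose n ≡ 10 (mod 28); write n = 28j + 10. Since 4 ∣ 28, reducing mod 4 gives n ≡ 10 ≡ 2 (mod 4); since 7 ∣ 28, reducing mod 7 gives n ≡ 10 ≡ 3 (mod 7).

Both directions hold; the statement is true.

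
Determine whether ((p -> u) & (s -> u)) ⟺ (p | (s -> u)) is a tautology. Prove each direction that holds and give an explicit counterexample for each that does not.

Not equivalent: only (⇒) holds.

Forward direction. Assume the antecedent. If u is true, p | (s -> u) reduces to true regardless of the other variables. If u is false, the antecedent forces (p = F, u = F, s = F), and p | (s -> u) holds there. Either way p | (s -> u) holds.

Converse. This fails. Under p = T, u = F, s = F, the left side is false but the right side is true.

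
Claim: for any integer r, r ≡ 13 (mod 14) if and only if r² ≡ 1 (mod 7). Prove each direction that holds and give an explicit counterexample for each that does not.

Only the forward implication holds.

[⇒] Suppose r ≡ 13 (mod 14). Then r² ≡ 13² = 169 (mod 14), and since 7 ∣ 14, also r² ≡ 1 (mod 7).

[⇐] This fails: take r = 1. Then 1² = 1 ≡ 1 (mod 7), yet 1 ≡ 1 (mod 14), not 13.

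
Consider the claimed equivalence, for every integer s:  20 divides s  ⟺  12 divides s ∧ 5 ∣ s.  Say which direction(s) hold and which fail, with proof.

[⇒] This fails: take s = 20. Certainly 20 ∣ 20, but 12 ∤ 20.

[⇐] Suppose 12 ∣ s and 5 ∣ s. Any common multiple of 12 and 5 is a multiple of their lcm; here gcd(12, 5) = 1, so lcm(12, 5) = 12·5 = 60, so 60 ∣ s. Since 20 ∣ 60, it follows that 20 ∣ s.

Only the converse holds.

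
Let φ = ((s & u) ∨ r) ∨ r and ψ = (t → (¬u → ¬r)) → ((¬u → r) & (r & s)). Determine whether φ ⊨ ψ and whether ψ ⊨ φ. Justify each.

(→) This fails. Under r = T, s = F, t = F, u = F, the left side is true but the right side is false.

(←) Assume the antecedent. If r is true, ((s & u) ∨ r) ∨ r reduces to true regardless of the other variables. If r is false, the antecedent cannot hold. Either way ((s & u) ∨ r) ∨ r holds.

(⇒) fails; (⇐) holds.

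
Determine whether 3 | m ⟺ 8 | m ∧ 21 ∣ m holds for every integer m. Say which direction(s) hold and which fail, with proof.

[⇐] Suppose 8 ∣ m and 21 ∣ m. Any common multiple of 8 and 21 is a multiple of their lcm; here gcd(8, 21) = 1, so lcm(8, 21) = 8·21 = 168, so 168 ∣ m. Since 3 ∣ 168, it follows that 3 ∣ m.

[⇒] This fails: take m = 3. Certainly 3 ∣ 3, but 8 ∤ 3.

Only the converse holds.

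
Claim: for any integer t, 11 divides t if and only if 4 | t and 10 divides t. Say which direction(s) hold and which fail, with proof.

Both directions fail.

(⟹) This fails: take t = 11. Certainly 11 ∣ 11, but 4 ∤ 11.

(⟸) This fails: take t = 20. Both 4 ∣ 20 and 10 ∣ 20, yet 20 is not a multiple of 11 (since 20 = 1·11 + 9), so 11 ∤ 20.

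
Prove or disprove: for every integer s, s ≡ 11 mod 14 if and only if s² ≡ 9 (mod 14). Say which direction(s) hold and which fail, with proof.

Not equivalent: only (⇒) holds.

(⟹) Suppose s ≡ 11 mod 14. Write s = 14j + 11. Then (14j + 11)² = 196j² + 308j + 121 = 14(14j² + 22j + 8) + 9, so s² ≡ 9 (mod 14).

(⟸) This fails: take s = 3. Then 3² = 9 ≡ 9 (mod 14), yet 3 ≡ 3 (mod 14), not 11.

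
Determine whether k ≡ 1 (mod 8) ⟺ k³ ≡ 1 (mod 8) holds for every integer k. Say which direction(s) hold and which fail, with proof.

Both directions hold; the statement is true.

(⟹) Suppose k ≡ 1 (mod 8). Write k = 8j + 1. Then (8j + 1)³ = 512j³ + 192j² + 24j + 1 = 8(64j³ + 24j² + 3j) + 1, so k³ ≡ 1 (mod 8).

(⟸) Conversely, suppose k³ ≡ 1 (mod 8). The only residue r in {0, …, 7} with r³ ≡ 1 (mod 8) is r = 1, so k ≡ 1 (mod 8).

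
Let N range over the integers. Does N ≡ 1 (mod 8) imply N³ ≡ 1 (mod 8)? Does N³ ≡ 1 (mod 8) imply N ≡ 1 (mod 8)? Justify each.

Equivalent; both directions hold.

(⟹) Suppose N ≡ 1 (mod 8). Write N = 8j + 1. Then (8j + 1)³ = 512j³ + 192j² + 24j + 1 = 8(64j³ + 24j² + 3j) + 1, so N³ ≡ 1 (mod 8).

(⟸) Conversely, suppose N³ ≡ 1 (mod 8). The only residue r in {0, …, 7} with r³ ≡ 1 (mod 8) is r = 1, so N ≡ 1 (mod 8).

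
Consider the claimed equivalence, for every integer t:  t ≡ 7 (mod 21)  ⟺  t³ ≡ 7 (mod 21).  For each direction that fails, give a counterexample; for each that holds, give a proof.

Forward direction. Suppose t ≡ 7 (mod 21). Write t = 21j + 7. Then (21j + 7)³ = 9261j³ + 9261j² + 3087j + 343 = 21(441j³ + 441j² + 147j + 16) + 7, so t³ ≡ 7 (mod 21).

Converse. Suppose t³ ≡ 7 (mod 21). The only residue r in {0, …, 20} with r³ ≡ 7 (mod 21) is r = 7, so t ≡ 7 (mod 21).

The biconditional holds.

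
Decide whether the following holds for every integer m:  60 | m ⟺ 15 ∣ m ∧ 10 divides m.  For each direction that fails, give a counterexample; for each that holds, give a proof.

Only the forward implication holds.

(→) If 60 ∣ m, write m = 60q. Since 60 = 4·15, m = 15·(4q), so 15 ∣ m; and since 60 = 6·10, m = 10·(6q), so 10 ∣ m.

(←) This fails: take m = 30. Both 15 ∣ 30 and 10 ∣ 30, yet 30 is not a multiple of 60 (since 30 = 0·60 + 30), so 60 ∤ 30.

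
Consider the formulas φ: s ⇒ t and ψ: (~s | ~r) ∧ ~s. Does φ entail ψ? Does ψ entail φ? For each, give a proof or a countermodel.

(→) This fails. Under s = T, t = T, r = F, the left side is true but the right side is false.

(←) Assume the antecedent. If s is true, the antecedent cannot hold. If s is false, s ⇒ t reduces to true regardless of the other variables. Either way s ⇒ t holds.

The forward direction fails; the converse holds.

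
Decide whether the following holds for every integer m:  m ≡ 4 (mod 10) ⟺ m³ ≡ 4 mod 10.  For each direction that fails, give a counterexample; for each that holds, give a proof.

Both directions hold; the statement is true.

(⟹) Suppose m ≡ 4 (mod 10). Write m = 10j + 4. Then (10j + 4)³ = 1000j³ + 1200j² + 480j + 64 = 10(100j³ + 120j² + 48j + 6) + 4, so m³ ≡ 4 (mod 10).

(⟸) Conversely, suppose m³ ≡ 4 (mod 10). The only residue r in {0, …, 9} with r³ ≡ 4 (mod 10) is r = 4, so m ≡ 4 (mod 10).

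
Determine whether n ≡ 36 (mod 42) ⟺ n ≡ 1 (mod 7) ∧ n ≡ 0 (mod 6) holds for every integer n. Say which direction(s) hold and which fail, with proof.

Forward direction. Suppose n ≡ 36 (mod 42); write n = 42j + 36. Since 7 ∣ 42, reducing mod 7 gives n ≡ 36 ≡ 1 (mod 7); since 6 ∣ 42, reducing mod 6 gives n ≡ 36 ≡ 0 (mod 6).

Converse. If n ≡ 1 (mod 7) and n ≡ 0 (mod 6), then by the Chinese remainder theorem n ≡ 36 (mod 42). This is exactly n ≡ 36 (mod 42).

Both directions hold; the statement is true.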